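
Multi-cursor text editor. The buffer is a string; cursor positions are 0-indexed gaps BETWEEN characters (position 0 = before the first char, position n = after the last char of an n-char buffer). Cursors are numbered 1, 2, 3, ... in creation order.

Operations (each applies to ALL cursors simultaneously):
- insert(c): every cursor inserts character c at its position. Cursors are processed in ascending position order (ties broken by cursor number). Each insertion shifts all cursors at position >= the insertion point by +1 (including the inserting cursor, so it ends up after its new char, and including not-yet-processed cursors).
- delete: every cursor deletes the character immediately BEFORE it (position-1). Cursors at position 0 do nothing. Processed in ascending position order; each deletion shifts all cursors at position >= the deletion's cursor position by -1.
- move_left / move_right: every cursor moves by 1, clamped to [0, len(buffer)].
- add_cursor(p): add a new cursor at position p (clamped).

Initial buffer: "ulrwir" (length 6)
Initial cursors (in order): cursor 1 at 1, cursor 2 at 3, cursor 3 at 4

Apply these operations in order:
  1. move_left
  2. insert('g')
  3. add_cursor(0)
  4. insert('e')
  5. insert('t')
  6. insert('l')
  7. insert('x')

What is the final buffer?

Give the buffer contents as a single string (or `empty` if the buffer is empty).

After op 1 (move_left): buffer="ulrwir" (len 6), cursors c1@0 c2@2 c3@3, authorship ......
After op 2 (insert('g')): buffer="gulgrgwir" (len 9), cursors c1@1 c2@4 c3@6, authorship 1..2.3...
After op 3 (add_cursor(0)): buffer="gulgrgwir" (len 9), cursors c4@0 c1@1 c2@4 c3@6, authorship 1..2.3...
After op 4 (insert('e')): buffer="egeulgergewir" (len 13), cursors c4@1 c1@3 c2@7 c3@10, authorship 411..22.33...
After op 5 (insert('t')): buffer="etgetulgetrgetwir" (len 17), cursors c4@2 c1@5 c2@10 c3@14, authorship 44111..222.333...
After op 6 (insert('l')): buffer="etlgetlulgetlrgetlwir" (len 21), cursors c4@3 c1@7 c2@13 c3@18, authorship 4441111..2222.3333...
After op 7 (insert('x')): buffer="etlxgetlxulgetlxrgetlxwir" (len 25), cursors c4@4 c1@9 c2@16 c3@22, authorship 444411111..22222.33333...

Answer: etlxgetlxulgetlxrgetlxwir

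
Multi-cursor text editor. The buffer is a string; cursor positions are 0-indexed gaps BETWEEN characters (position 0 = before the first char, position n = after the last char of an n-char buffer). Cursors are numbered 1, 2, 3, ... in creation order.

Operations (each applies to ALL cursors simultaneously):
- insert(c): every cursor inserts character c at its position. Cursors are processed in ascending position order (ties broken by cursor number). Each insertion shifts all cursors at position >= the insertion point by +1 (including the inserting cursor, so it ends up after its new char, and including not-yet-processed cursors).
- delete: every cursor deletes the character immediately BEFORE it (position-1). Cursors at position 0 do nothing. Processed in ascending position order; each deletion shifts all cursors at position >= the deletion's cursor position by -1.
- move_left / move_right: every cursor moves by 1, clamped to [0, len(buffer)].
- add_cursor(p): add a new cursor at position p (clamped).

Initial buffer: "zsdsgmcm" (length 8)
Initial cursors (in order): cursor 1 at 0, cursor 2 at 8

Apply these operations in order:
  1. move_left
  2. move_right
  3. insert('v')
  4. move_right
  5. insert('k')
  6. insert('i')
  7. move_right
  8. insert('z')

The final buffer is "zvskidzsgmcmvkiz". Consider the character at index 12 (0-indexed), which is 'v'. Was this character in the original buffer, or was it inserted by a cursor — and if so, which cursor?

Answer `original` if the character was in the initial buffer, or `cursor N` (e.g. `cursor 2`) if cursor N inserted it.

Answer: cursor 2

Derivation:
After op 1 (move_left): buffer="zsdsgmcm" (len 8), cursors c1@0 c2@7, authorship ........
After op 2 (move_right): buffer="zsdsgmcm" (len 8), cursors c1@1 c2@8, authorship ........
After op 3 (insert('v')): buffer="zvsdsgmcmv" (len 10), cursors c1@2 c2@10, authorship .1.......2
After op 4 (move_right): buffer="zvsdsgmcmv" (len 10), cursors c1@3 c2@10, authorship .1.......2
After op 5 (insert('k')): buffer="zvskdsgmcmvk" (len 12), cursors c1@4 c2@12, authorship .1.1......22
After op 6 (insert('i')): buffer="zvskidsgmcmvki" (len 14), cursors c1@5 c2@14, authorship .1.11......222
After op 7 (move_right): buffer="zvskidsgmcmvki" (len 14), cursors c1@6 c2@14, authorship .1.11......222
After op 8 (insert('z')): buffer="zvskidzsgmcmvkiz" (len 16), cursors c1@7 c2@16, authorship .1.11.1.....2222
Authorship (.=original, N=cursor N): . 1 . 1 1 . 1 . . . . . 2 2 2 2
Index 12: author = 2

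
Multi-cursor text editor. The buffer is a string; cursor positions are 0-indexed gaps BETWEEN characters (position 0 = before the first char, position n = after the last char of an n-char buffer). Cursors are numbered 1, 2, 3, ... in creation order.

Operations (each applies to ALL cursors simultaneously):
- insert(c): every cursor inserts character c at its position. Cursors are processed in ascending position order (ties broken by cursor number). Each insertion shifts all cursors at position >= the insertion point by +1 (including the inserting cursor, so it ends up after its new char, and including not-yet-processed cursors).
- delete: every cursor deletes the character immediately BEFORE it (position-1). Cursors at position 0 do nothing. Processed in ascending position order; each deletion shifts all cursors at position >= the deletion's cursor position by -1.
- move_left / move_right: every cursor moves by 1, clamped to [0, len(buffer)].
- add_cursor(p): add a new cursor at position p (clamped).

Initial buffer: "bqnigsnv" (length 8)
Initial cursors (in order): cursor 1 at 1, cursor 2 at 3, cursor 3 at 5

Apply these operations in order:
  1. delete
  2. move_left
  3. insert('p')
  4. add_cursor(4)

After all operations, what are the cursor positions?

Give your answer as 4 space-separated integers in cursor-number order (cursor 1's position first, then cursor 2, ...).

After op 1 (delete): buffer="qisnv" (len 5), cursors c1@0 c2@1 c3@2, authorship .....
After op 2 (move_left): buffer="qisnv" (len 5), cursors c1@0 c2@0 c3@1, authorship .....
After op 3 (insert('p')): buffer="ppqpisnv" (len 8), cursors c1@2 c2@2 c3@4, authorship 12.3....
After op 4 (add_cursor(4)): buffer="ppqpisnv" (len 8), cursors c1@2 c2@2 c3@4 c4@4, authorship 12.3....

Answer: 2 2 4 4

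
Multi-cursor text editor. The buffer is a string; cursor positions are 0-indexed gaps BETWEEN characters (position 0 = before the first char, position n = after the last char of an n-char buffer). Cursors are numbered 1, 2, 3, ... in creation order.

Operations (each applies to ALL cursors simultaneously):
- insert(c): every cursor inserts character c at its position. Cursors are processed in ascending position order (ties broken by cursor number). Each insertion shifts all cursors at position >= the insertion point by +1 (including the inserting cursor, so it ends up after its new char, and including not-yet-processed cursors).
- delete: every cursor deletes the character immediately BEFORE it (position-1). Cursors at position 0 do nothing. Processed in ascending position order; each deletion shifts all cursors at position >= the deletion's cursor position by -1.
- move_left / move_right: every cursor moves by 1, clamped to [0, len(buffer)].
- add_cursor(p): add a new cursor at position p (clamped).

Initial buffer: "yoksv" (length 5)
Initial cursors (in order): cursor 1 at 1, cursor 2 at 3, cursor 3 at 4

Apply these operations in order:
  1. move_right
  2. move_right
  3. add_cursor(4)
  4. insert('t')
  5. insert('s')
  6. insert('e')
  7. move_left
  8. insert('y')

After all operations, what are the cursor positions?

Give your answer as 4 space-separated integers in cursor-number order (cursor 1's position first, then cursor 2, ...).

After op 1 (move_right): buffer="yoksv" (len 5), cursors c1@2 c2@4 c3@5, authorship .....
After op 2 (move_right): buffer="yoksv" (len 5), cursors c1@3 c2@5 c3@5, authorship .....
After op 3 (add_cursor(4)): buffer="yoksv" (len 5), cursors c1@3 c4@4 c2@5 c3@5, authorship .....
After op 4 (insert('t')): buffer="yoktstvtt" (len 9), cursors c1@4 c4@6 c2@9 c3@9, authorship ...1.4.23
After op 5 (insert('s')): buffer="yoktsstsvttss" (len 13), cursors c1@5 c4@8 c2@13 c3@13, authorship ...11.44.2323
After op 6 (insert('e')): buffer="yoktsestsevttssee" (len 17), cursors c1@6 c4@10 c2@17 c3@17, authorship ...111.444.232323
After op 7 (move_left): buffer="yoktsestsevttssee" (len 17), cursors c1@5 c4@9 c2@16 c3@16, authorship ...111.444.232323
After op 8 (insert('y')): buffer="yoktsyestsyevttsseyye" (len 21), cursors c1@6 c4@11 c2@20 c3@20, authorship ...1111.4444.23232233

Answer: 6 20 20 11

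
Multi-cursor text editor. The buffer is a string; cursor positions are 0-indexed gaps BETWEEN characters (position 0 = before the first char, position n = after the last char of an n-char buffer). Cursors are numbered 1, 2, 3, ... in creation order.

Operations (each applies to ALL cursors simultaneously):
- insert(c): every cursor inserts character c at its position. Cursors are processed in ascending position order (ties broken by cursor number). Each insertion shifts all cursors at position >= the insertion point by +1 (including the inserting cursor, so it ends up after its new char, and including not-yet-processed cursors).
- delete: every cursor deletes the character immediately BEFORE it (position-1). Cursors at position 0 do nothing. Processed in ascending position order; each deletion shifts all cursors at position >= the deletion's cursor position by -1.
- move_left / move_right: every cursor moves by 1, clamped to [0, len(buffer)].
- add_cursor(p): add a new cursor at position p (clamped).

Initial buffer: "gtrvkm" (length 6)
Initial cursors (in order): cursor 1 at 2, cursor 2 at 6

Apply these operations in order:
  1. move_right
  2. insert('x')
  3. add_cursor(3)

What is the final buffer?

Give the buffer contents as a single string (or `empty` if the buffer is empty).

Answer: gtrxvkmx

Derivation:
After op 1 (move_right): buffer="gtrvkm" (len 6), cursors c1@3 c2@6, authorship ......
After op 2 (insert('x')): buffer="gtrxvkmx" (len 8), cursors c1@4 c2@8, authorship ...1...2
After op 3 (add_cursor(3)): buffer="gtrxvkmx" (len 8), cursors c3@3 c1@4 c2@8, authorship ...1...2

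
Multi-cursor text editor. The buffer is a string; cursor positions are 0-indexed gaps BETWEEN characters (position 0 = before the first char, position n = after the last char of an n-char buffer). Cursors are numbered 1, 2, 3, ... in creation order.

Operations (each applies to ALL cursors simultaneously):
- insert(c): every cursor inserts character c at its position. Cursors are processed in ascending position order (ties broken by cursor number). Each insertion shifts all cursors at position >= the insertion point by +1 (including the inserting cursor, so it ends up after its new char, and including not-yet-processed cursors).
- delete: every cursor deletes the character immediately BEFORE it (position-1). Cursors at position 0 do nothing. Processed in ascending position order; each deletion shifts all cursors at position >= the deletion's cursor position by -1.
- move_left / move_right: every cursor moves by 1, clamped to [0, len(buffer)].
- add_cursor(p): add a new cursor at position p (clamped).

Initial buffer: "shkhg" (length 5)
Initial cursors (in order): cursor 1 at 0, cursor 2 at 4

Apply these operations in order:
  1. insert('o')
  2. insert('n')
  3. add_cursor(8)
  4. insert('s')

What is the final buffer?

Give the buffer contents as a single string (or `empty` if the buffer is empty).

Answer: onsshkhonssg

Derivation:
After op 1 (insert('o')): buffer="oshkhog" (len 7), cursors c1@1 c2@6, authorship 1....2.
After op 2 (insert('n')): buffer="onshkhong" (len 9), cursors c1@2 c2@8, authorship 11....22.
After op 3 (add_cursor(8)): buffer="onshkhong" (len 9), cursors c1@2 c2@8 c3@8, authorship 11....22.
After op 4 (insert('s')): buffer="onsshkhonssg" (len 12), cursors c1@3 c2@11 c3@11, authorship 111....2223.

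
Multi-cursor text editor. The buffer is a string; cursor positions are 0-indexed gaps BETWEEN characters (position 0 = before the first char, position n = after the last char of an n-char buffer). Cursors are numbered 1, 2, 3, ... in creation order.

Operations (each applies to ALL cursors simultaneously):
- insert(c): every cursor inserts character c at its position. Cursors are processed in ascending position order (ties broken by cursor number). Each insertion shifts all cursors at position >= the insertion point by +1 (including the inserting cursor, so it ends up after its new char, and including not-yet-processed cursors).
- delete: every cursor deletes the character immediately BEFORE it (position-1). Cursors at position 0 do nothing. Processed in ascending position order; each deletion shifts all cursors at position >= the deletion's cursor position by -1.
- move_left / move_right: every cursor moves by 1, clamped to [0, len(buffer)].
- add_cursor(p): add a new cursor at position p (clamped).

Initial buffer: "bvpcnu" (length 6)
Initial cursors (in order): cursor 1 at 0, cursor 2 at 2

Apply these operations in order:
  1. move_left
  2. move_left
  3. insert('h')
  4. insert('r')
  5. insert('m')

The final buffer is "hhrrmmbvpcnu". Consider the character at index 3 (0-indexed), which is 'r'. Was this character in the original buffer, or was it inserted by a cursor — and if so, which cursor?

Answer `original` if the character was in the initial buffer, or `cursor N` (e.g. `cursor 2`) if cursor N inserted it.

After op 1 (move_left): buffer="bvpcnu" (len 6), cursors c1@0 c2@1, authorship ......
After op 2 (move_left): buffer="bvpcnu" (len 6), cursors c1@0 c2@0, authorship ......
After op 3 (insert('h')): buffer="hhbvpcnu" (len 8), cursors c1@2 c2@2, authorship 12......
After op 4 (insert('r')): buffer="hhrrbvpcnu" (len 10), cursors c1@4 c2@4, authorship 1212......
After op 5 (insert('m')): buffer="hhrrmmbvpcnu" (len 12), cursors c1@6 c2@6, authorship 121212......
Authorship (.=original, N=cursor N): 1 2 1 2 1 2 . . . . . .
Index 3: author = 2

Answer: cursor 2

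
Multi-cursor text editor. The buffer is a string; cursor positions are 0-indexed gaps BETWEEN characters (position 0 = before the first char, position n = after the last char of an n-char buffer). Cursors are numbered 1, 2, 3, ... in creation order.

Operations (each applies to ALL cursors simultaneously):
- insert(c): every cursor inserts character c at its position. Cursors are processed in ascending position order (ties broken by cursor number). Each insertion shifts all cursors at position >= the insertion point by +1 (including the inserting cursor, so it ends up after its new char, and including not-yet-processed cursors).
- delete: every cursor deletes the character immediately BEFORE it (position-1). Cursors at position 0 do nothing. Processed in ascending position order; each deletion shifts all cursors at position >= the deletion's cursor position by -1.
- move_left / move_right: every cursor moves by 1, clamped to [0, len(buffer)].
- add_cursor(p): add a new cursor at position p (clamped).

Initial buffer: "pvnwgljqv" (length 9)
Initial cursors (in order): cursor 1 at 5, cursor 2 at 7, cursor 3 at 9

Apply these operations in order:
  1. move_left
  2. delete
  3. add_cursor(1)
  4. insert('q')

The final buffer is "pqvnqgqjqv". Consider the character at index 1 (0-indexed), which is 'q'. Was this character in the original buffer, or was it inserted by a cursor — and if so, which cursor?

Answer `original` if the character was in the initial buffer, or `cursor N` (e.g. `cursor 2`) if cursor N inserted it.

After op 1 (move_left): buffer="pvnwgljqv" (len 9), cursors c1@4 c2@6 c3@8, authorship .........
After op 2 (delete): buffer="pvngjv" (len 6), cursors c1@3 c2@4 c3@5, authorship ......
After op 3 (add_cursor(1)): buffer="pvngjv" (len 6), cursors c4@1 c1@3 c2@4 c3@5, authorship ......
After op 4 (insert('q')): buffer="pqvnqgqjqv" (len 10), cursors c4@2 c1@5 c2@7 c3@9, authorship .4..1.2.3.
Authorship (.=original, N=cursor N): . 4 . . 1 . 2 . 3 .
Index 1: author = 4

Answer: cursor 4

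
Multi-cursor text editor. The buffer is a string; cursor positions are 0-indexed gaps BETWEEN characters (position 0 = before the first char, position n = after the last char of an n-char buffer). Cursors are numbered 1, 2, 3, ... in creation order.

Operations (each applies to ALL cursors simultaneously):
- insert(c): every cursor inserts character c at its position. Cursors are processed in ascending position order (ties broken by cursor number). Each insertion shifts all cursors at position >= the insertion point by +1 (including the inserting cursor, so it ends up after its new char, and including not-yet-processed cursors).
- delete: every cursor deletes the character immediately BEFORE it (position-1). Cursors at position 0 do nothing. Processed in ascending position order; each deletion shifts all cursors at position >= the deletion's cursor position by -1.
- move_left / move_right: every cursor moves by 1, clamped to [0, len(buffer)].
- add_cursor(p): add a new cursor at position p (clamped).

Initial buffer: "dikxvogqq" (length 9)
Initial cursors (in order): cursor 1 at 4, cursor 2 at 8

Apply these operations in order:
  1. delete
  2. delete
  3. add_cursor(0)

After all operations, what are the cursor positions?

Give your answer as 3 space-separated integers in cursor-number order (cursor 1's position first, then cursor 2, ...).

After op 1 (delete): buffer="dikvogq" (len 7), cursors c1@3 c2@6, authorship .......
After op 2 (delete): buffer="divoq" (len 5), cursors c1@2 c2@4, authorship .....
After op 3 (add_cursor(0)): buffer="divoq" (len 5), cursors c3@0 c1@2 c2@4, authorship .....

Answer: 2 4 0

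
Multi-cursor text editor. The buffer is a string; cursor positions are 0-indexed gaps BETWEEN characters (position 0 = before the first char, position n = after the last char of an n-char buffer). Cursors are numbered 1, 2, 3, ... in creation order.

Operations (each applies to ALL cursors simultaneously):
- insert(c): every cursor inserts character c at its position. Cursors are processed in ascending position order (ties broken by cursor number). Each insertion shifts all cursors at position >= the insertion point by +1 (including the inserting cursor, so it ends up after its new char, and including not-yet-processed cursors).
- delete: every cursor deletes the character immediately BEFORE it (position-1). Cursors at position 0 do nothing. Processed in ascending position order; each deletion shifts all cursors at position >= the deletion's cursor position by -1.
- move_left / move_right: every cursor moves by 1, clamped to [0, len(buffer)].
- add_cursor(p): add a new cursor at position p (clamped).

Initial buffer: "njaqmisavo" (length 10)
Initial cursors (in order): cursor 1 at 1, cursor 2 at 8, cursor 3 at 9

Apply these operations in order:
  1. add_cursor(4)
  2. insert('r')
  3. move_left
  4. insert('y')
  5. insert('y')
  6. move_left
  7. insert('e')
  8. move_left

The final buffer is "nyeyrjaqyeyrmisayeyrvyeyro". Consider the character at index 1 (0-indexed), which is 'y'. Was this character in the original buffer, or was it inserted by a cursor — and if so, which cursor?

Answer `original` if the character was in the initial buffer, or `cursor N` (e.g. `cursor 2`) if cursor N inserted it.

Answer: cursor 1

Derivation:
After op 1 (add_cursor(4)): buffer="njaqmisavo" (len 10), cursors c1@1 c4@4 c2@8 c3@9, authorship ..........
After op 2 (insert('r')): buffer="nrjaqrmisarvro" (len 14), cursors c1@2 c4@6 c2@11 c3@13, authorship .1...4....2.3.
After op 3 (move_left): buffer="nrjaqrmisarvro" (len 14), cursors c1@1 c4@5 c2@10 c3@12, authorship .1...4....2.3.
After op 4 (insert('y')): buffer="nyrjaqyrmisayrvyro" (len 18), cursors c1@2 c4@7 c2@13 c3@16, authorship .11...44....22.33.
After op 5 (insert('y')): buffer="nyyrjaqyyrmisayyrvyyro" (len 22), cursors c1@3 c4@9 c2@16 c3@20, authorship .111...444....222.333.
After op 6 (move_left): buffer="nyyrjaqyyrmisayyrvyyro" (len 22), cursors c1@2 c4@8 c2@15 c3@19, authorship .111...444....222.333.
After op 7 (insert('e')): buffer="nyeyrjaqyeyrmisayeyrvyeyro" (len 26), cursors c1@3 c4@10 c2@18 c3@23, authorship .1111...4444....2222.3333.
After op 8 (move_left): buffer="nyeyrjaqyeyrmisayeyrvyeyro" (len 26), cursors c1@2 c4@9 c2@17 c3@22, authorship .1111...4444....2222.3333.
Authorship (.=original, N=cursor N): . 1 1 1 1 . . . 4 4 4 4 . . . . 2 2 2 2 . 3 3 3 3 .
Index 1: author = 1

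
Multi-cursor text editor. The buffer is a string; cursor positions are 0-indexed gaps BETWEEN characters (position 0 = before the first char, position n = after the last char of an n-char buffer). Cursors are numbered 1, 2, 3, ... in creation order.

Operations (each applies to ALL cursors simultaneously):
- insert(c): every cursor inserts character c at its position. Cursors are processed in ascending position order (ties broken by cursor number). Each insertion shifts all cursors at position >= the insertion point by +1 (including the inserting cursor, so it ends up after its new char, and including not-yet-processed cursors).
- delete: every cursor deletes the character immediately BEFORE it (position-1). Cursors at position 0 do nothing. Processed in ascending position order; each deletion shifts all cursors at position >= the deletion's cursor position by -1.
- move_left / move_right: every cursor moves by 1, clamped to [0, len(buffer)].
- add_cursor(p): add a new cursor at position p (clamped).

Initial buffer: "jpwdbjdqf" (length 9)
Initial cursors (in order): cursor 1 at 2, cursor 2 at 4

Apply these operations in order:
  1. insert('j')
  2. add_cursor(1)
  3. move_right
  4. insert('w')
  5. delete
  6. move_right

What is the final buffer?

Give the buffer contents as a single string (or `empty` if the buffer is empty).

After op 1 (insert('j')): buffer="jpjwdjbjdqf" (len 11), cursors c1@3 c2@6, authorship ..1..2.....
After op 2 (add_cursor(1)): buffer="jpjwdjbjdqf" (len 11), cursors c3@1 c1@3 c2@6, authorship ..1..2.....
After op 3 (move_right): buffer="jpjwdjbjdqf" (len 11), cursors c3@2 c1@4 c2@7, authorship ..1..2.....
After op 4 (insert('w')): buffer="jpwjwwdjbwjdqf" (len 14), cursors c3@3 c1@6 c2@10, authorship ..31.1.2.2....
After op 5 (delete): buffer="jpjwdjbjdqf" (len 11), cursors c3@2 c1@4 c2@7, authorship ..1..2.....
After op 6 (move_right): buffer="jpjwdjbjdqf" (len 11), cursors c3@3 c1@5 c2@8, authorship ..1..2.....

Answer: jpjwdjbjdqf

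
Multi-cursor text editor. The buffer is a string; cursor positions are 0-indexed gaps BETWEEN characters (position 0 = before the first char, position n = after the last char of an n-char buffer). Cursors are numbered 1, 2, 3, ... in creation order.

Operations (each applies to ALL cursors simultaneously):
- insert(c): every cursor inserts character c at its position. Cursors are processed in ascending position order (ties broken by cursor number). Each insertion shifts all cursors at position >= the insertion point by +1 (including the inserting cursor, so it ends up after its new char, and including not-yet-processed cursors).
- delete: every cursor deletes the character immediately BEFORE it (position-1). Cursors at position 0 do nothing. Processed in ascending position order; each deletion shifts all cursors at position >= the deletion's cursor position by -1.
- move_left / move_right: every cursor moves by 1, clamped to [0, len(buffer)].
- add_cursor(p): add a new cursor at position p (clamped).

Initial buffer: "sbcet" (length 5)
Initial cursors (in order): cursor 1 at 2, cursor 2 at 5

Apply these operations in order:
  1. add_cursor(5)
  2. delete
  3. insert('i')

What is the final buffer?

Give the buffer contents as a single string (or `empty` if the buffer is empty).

Answer: sicii

Derivation:
After op 1 (add_cursor(5)): buffer="sbcet" (len 5), cursors c1@2 c2@5 c3@5, authorship .....
After op 2 (delete): buffer="sc" (len 2), cursors c1@1 c2@2 c3@2, authorship ..
After op 3 (insert('i')): buffer="sicii" (len 5), cursors c1@2 c2@5 c3@5, authorship .1.23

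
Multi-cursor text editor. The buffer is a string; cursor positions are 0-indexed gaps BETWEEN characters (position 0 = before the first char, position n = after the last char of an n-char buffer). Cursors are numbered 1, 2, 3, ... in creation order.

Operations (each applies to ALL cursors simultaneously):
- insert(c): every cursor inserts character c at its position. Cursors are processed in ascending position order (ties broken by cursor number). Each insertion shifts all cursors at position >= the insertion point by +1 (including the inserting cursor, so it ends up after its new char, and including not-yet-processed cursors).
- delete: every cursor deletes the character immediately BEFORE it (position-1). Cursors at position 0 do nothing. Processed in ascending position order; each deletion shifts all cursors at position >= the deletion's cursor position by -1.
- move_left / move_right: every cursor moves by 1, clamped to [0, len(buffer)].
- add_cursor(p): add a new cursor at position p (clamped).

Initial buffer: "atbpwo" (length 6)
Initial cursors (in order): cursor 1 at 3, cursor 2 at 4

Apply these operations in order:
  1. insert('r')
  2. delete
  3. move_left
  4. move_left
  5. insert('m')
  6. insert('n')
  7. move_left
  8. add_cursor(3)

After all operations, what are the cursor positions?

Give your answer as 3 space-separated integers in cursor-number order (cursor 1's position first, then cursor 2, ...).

Answer: 2 5 3

Derivation:
After op 1 (insert('r')): buffer="atbrprwo" (len 8), cursors c1@4 c2@6, authorship ...1.2..
After op 2 (delete): buffer="atbpwo" (len 6), cursors c1@3 c2@4, authorship ......
After op 3 (move_left): buffer="atbpwo" (len 6), cursors c1@2 c2@3, authorship ......
After op 4 (move_left): buffer="atbpwo" (len 6), cursors c1@1 c2@2, authorship ......
After op 5 (insert('m')): buffer="amtmbpwo" (len 8), cursors c1@2 c2@4, authorship .1.2....
After op 6 (insert('n')): buffer="amntmnbpwo" (len 10), cursors c1@3 c2@6, authorship .11.22....
After op 7 (move_left): buffer="amntmnbpwo" (len 10), cursors c1@2 c2@5, authorship .11.22....
After op 8 (add_cursor(3)): buffer="amntmnbpwo" (len 10), cursors c1@2 c3@3 c2@5, authorship .11.22....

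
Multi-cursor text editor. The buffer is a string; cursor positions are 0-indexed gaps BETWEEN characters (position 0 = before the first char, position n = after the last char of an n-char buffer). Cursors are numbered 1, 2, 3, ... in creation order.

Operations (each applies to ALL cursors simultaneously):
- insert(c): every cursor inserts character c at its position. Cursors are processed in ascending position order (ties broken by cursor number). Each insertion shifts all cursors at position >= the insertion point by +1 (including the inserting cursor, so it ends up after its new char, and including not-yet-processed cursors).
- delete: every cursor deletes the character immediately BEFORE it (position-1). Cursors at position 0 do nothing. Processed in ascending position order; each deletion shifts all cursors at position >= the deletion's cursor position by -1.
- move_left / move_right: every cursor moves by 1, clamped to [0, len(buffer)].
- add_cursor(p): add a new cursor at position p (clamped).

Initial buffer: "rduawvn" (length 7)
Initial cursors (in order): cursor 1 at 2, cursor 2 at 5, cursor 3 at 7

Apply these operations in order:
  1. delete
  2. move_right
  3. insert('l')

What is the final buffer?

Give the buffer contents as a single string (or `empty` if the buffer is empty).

After op 1 (delete): buffer="ruav" (len 4), cursors c1@1 c2@3 c3@4, authorship ....
After op 2 (move_right): buffer="ruav" (len 4), cursors c1@2 c2@4 c3@4, authorship ....
After op 3 (insert('l')): buffer="rulavll" (len 7), cursors c1@3 c2@7 c3@7, authorship ..1..23

Answer: rulavll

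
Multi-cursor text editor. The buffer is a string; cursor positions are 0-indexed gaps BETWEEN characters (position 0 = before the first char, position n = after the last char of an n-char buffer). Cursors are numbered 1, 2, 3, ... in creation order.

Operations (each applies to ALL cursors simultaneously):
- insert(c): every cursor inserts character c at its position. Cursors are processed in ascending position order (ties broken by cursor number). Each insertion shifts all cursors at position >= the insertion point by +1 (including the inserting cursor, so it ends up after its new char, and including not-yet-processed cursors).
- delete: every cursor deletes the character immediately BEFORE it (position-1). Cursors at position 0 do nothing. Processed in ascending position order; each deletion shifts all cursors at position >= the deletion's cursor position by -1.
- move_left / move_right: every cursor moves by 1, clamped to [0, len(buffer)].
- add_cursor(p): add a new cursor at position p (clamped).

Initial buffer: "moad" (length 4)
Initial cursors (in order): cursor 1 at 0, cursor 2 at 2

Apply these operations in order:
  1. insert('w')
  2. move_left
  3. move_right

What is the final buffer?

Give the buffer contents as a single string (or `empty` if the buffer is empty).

Answer: wmowad

Derivation:
After op 1 (insert('w')): buffer="wmowad" (len 6), cursors c1@1 c2@4, authorship 1..2..
After op 2 (move_left): buffer="wmowad" (len 6), cursors c1@0 c2@3, authorship 1..2..
After op 3 (move_right): buffer="wmowad" (len 6), cursors c1@1 c2@4, authorship 1..2..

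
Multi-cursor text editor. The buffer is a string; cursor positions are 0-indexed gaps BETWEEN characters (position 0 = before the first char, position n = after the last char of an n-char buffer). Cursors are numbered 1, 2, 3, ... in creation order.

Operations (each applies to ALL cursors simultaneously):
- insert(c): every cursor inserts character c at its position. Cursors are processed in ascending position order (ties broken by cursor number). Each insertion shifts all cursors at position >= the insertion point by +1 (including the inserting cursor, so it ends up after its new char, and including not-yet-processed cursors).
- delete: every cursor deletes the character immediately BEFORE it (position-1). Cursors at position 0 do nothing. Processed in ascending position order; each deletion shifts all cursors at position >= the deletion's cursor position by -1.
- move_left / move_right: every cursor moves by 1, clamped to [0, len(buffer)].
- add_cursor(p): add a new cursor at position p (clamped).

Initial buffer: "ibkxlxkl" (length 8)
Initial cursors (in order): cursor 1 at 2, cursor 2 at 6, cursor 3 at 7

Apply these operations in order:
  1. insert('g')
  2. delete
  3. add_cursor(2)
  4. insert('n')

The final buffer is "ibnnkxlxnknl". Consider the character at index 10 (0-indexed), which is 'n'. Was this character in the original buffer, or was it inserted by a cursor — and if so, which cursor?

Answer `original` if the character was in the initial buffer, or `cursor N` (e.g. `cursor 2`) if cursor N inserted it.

After op 1 (insert('g')): buffer="ibgkxlxgkgl" (len 11), cursors c1@3 c2@8 c3@10, authorship ..1....2.3.
After op 2 (delete): buffer="ibkxlxkl" (len 8), cursors c1@2 c2@6 c3@7, authorship ........
After op 3 (add_cursor(2)): buffer="ibkxlxkl" (len 8), cursors c1@2 c4@2 c2@6 c3@7, authorship ........
After op 4 (insert('n')): buffer="ibnnkxlxnknl" (len 12), cursors c1@4 c4@4 c2@9 c3@11, authorship ..14....2.3.
Authorship (.=original, N=cursor N): . . 1 4 . . . . 2 . 3 .
Index 10: author = 3

Answer: cursor 3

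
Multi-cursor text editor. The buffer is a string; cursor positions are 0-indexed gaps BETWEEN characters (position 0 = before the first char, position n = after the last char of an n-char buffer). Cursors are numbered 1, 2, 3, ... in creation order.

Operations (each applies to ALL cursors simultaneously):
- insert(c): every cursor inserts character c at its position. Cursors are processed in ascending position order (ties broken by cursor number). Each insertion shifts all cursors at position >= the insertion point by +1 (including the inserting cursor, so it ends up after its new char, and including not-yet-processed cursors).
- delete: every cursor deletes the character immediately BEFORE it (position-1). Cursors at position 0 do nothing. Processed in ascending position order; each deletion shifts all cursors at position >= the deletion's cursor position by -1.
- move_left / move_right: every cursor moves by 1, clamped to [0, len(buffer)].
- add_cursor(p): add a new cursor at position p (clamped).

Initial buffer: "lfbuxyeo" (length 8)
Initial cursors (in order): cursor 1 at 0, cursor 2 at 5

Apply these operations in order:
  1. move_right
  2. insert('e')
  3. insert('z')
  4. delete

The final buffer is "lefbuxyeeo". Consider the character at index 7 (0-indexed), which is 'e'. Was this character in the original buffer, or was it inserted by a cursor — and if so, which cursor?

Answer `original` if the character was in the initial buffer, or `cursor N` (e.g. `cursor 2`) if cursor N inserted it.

Answer: cursor 2

Derivation:
After op 1 (move_right): buffer="lfbuxyeo" (len 8), cursors c1@1 c2@6, authorship ........
After op 2 (insert('e')): buffer="lefbuxyeeo" (len 10), cursors c1@2 c2@8, authorship .1.....2..
After op 3 (insert('z')): buffer="lezfbuxyezeo" (len 12), cursors c1@3 c2@10, authorship .11.....22..
After op 4 (delete): buffer="lefbuxyeeo" (len 10), cursors c1@2 c2@8, authorship .1.....2..
Authorship (.=original, N=cursor N): . 1 . . . . . 2 . .
Index 7: author = 2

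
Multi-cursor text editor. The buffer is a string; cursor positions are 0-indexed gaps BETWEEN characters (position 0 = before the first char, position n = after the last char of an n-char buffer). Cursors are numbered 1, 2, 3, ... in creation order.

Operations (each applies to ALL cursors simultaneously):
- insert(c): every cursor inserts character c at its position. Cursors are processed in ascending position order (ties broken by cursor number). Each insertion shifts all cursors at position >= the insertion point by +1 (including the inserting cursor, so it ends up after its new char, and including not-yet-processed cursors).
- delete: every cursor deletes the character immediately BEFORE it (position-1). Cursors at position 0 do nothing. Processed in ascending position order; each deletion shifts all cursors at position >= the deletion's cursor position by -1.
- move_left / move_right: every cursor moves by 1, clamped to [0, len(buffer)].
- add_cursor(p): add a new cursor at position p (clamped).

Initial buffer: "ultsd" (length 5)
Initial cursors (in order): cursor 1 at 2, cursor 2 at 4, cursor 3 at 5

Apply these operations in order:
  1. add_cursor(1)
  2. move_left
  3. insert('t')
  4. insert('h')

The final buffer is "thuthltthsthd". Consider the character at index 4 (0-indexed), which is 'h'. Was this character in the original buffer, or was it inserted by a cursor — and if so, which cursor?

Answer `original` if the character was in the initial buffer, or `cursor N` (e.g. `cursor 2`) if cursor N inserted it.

Answer: cursor 1

Derivation:
After op 1 (add_cursor(1)): buffer="ultsd" (len 5), cursors c4@1 c1@2 c2@4 c3@5, authorship .....
After op 2 (move_left): buffer="ultsd" (len 5), cursors c4@0 c1@1 c2@3 c3@4, authorship .....
After op 3 (insert('t')): buffer="tutlttstd" (len 9), cursors c4@1 c1@3 c2@6 c3@8, authorship 4.1..2.3.
After op 4 (insert('h')): buffer="thuthltthsthd" (len 13), cursors c4@2 c1@5 c2@9 c3@12, authorship 44.11..22.33.
Authorship (.=original, N=cursor N): 4 4 . 1 1 . . 2 2 . 3 3 .
Index 4: author = 1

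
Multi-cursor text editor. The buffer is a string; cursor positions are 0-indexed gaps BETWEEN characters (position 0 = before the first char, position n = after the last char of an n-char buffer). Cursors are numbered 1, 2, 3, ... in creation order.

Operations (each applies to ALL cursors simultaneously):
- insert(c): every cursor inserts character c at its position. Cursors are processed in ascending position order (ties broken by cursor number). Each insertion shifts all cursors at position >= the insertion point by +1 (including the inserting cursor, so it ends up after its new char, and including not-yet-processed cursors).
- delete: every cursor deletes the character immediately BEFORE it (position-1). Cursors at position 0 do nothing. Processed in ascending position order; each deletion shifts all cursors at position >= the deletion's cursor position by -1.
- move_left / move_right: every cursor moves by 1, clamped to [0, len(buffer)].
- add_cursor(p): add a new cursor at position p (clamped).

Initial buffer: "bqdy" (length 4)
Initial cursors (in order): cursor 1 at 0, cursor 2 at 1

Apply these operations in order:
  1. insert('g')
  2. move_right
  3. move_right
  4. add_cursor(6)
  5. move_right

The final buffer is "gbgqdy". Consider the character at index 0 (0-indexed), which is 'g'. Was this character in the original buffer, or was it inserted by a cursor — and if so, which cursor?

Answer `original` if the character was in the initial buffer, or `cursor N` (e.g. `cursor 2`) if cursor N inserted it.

After op 1 (insert('g')): buffer="gbgqdy" (len 6), cursors c1@1 c2@3, authorship 1.2...
After op 2 (move_right): buffer="gbgqdy" (len 6), cursors c1@2 c2@4, authorship 1.2...
After op 3 (move_right): buffer="gbgqdy" (len 6), cursors c1@3 c2@5, authorship 1.2...
After op 4 (add_cursor(6)): buffer="gbgqdy" (len 6), cursors c1@3 c2@5 c3@6, authorship 1.2...
After op 5 (move_right): buffer="gbgqdy" (len 6), cursors c1@4 c2@6 c3@6, authorship 1.2...
Authorship (.=original, N=cursor N): 1 . 2 . . .
Index 0: author = 1

Answer: cursor 1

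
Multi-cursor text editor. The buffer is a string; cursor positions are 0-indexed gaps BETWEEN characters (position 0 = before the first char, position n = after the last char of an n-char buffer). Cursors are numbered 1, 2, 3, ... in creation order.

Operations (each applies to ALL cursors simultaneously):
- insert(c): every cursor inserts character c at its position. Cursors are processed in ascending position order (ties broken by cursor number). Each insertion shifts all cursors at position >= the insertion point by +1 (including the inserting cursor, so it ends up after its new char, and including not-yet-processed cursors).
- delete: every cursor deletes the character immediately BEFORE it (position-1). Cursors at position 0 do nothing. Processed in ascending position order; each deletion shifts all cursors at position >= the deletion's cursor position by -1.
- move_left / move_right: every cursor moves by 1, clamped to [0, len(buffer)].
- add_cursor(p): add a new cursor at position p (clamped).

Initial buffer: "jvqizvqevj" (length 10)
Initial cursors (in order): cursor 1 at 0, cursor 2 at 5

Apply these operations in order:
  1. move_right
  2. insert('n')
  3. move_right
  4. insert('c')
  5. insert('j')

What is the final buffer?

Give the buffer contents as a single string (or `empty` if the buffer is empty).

After op 1 (move_right): buffer="jvqizvqevj" (len 10), cursors c1@1 c2@6, authorship ..........
After op 2 (insert('n')): buffer="jnvqizvnqevj" (len 12), cursors c1@2 c2@8, authorship .1.....2....
After op 3 (move_right): buffer="jnvqizvnqevj" (len 12), cursors c1@3 c2@9, authorship .1.....2....
After op 4 (insert('c')): buffer="jnvcqizvnqcevj" (len 14), cursors c1@4 c2@11, authorship .1.1....2.2...
After op 5 (insert('j')): buffer="jnvcjqizvnqcjevj" (len 16), cursors c1@5 c2@13, authorship .1.11....2.22...

Answer: jnvcjqizvnqcjevj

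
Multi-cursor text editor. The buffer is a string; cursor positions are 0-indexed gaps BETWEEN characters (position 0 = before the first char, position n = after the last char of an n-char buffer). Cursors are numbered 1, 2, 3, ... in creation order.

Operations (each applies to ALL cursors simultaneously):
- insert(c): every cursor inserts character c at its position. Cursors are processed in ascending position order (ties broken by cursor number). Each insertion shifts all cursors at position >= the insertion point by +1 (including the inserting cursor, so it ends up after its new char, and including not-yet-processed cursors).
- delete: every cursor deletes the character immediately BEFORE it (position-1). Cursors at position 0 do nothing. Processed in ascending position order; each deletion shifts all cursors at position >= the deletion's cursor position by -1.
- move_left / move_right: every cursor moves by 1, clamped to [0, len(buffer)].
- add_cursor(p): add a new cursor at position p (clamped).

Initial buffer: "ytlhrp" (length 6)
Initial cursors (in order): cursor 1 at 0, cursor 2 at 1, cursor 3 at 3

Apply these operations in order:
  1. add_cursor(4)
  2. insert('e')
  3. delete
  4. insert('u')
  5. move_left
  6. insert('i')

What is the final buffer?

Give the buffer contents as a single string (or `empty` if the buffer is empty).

Answer: iuyiutliuhiurp

Derivation:
After op 1 (add_cursor(4)): buffer="ytlhrp" (len 6), cursors c1@0 c2@1 c3@3 c4@4, authorship ......
After op 2 (insert('e')): buffer="eyetleherp" (len 10), cursors c1@1 c2@3 c3@6 c4@8, authorship 1.2..3.4..
After op 3 (delete): buffer="ytlhrp" (len 6), cursors c1@0 c2@1 c3@3 c4@4, authorship ......
After op 4 (insert('u')): buffer="uyutluhurp" (len 10), cursors c1@1 c2@3 c3@6 c4@8, authorship 1.2..3.4..
After op 5 (move_left): buffer="uyutluhurp" (len 10), cursors c1@0 c2@2 c3@5 c4@7, authorship 1.2..3.4..
After op 6 (insert('i')): buffer="iuyiutliuhiurp" (len 14), cursors c1@1 c2@4 c3@8 c4@11, authorship 11.22..33.44..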